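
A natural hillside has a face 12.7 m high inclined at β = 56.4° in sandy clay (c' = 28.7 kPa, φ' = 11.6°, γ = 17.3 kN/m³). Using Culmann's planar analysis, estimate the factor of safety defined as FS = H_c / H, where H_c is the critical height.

H_c = (4c'/γ) · sinβ cosφ' / [1 − cos(β − φ')]
    = (4·28.7/17.3) · sin56.4°·cos11.6° / [1 − cos44.8°]
    = 6.636 · 0.8159 / 0.2904 = 18.64 m
FS = H_c / H = 18.64 / 12.7 = 1.468

FS = 1.47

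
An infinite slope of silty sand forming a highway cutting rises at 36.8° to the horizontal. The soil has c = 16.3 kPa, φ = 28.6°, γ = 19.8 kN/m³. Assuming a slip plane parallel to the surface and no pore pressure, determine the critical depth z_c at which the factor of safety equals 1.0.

Setting FS = 1.00 in FS = [c + γz cos²β tanφ] / [γz sinβ cosβ] and solving for z:
z = c / [γ cosβ (FS·sinβ − cosβ·tanφ)]
  = 16.3 / [19.8·cos36.8°·(1.00·sin36.8° − cos36.8°·tan28.6°)]
  = 16.3 / [19.8·0.8007·(1.00·0.5990 − 0.8007·0.5452)]
  = 16.3 / 2.5756 = 6.329 m

z_c = 6.33 m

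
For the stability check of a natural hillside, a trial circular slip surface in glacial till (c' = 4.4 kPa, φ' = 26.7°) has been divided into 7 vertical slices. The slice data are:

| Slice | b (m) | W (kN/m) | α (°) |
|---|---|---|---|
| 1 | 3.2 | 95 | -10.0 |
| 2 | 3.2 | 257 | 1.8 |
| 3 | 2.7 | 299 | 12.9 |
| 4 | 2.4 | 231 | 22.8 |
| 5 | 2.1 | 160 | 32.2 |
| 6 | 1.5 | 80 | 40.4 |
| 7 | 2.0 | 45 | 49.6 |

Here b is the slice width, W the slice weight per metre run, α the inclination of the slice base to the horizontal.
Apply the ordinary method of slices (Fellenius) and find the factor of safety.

FS = 1.97

Ordinary method of slices: FS = Σ[c'·Δl_i + (W_i cosα_i)·tanφ'] / Σ W_i sinα_i, with Δl_i = b_i / cosα_i.
Slice 1: Δl = 3.2/cos(-10.0°) = 3.249 m; N'_1 = 95·cos(-10.0°) = 93.6; c'Δl = 14.30; W sinα = -16.5
Slice 2: Δl = 3.2/cos1.8° = 3.202 m; N'_2 = 257·cos1.8° = 256.9; c'Δl = 14.09; W sinα = 8.1
Slice 3: Δl = 2.7/cos12.9° = 2.770 m; N'_3 = 299·cos12.9° = 291.5; c'Δl = 12.19; W sinα = 66.8
Slice 4: Δl = 2.4/cos22.8° = 2.603 m; N'_4 = 231·cos22.8° = 213.0; c'Δl = 11.46; W sinα = 89.5
Slice 5: Δl = 2.1/cos32.2° = 2.482 m; N'_5 = 160·cos32.2° = 135.4; c'Δl = 10.92; W sinα = 85.3
Slice 6: Δl = 1.5/cos40.4° = 1.970 m; N'_6 = 80·cos40.4° = 60.9; c'Δl = 8.67; W sinα = 51.8
Slice 7: Δl = 2.0/cos49.6° = 3.086 m; N'_7 = 45·cos49.6° = 29.2; c'Δl = 13.58; W sinα = 34.3
Σc'Δl = 85.2 kN/m; ΣN' = 1080.3 kN/m; ΣW sinα = 319.2 kN/m
Resisting = 85.2 + 1080.3·tan26.7° = 85.2 + 543.3 = 628.5 kN/m
FS = 628.5 / 319.2 = 1.969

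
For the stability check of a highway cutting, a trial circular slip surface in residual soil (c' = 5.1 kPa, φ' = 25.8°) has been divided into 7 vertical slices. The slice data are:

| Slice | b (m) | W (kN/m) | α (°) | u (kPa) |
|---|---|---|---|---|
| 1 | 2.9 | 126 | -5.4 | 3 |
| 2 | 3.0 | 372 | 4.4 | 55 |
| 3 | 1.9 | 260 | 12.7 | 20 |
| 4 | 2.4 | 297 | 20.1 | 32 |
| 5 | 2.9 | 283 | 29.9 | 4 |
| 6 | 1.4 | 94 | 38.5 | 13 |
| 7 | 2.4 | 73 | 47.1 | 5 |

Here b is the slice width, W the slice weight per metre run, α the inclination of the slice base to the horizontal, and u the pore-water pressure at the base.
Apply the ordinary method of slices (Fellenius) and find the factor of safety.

Ordinary method of slices: FS = Σ[c'·Δl_i + (W_i cosα_i − u_i·Δl_i)·tanφ'] / Σ W_i sinα_i, with Δl_i = b_i / cosα_i.
Slice 1: Δl = 2.9/cos(-5.4°) = 2.913 m; N'_1 = 126·cos(-5.4°) − 3·2.913 = 116.7; c'Δl = 14.86; W sinα = -11.9
Slice 2: Δl = 3.0/cos4.4° = 3.009 m; N'_2 = 372·cos4.4° − 55·3.009 = 205.4; c'Δl = 15.35; W sinα = 28.5
Slice 3: Δl = 1.9/cos12.7° = 1.948 m; N'_3 = 260·cos12.7° − 20·1.948 = 214.7; c'Δl = 9.93; W sinα = 57.2
Slice 4: Δl = 2.4/cos20.1° = 2.556 m; N'_4 = 297·cos20.1° − 32·2.556 = 197.1; c'Δl = 13.03; W sinα = 102.1
Slice 5: Δl = 2.9/cos29.9° = 3.345 m; N'_5 = 283·cos29.9° − 4·3.345 = 232.0; c'Δl = 17.06; W sinα = 141.1
Slice 6: Δl = 1.4/cos38.5° = 1.789 m; N'_6 = 94·cos38.5° − 13·1.789 = 50.3; c'Δl = 9.12; W sinα = 58.5
Slice 7: Δl = 2.4/cos47.1° = 3.526 m; N'_7 = 73·cos47.1° − 5·3.526 = 32.1; c'Δl = 17.98; W sinα = 53.5
Σc'Δl = 97.3 kN/m; ΣN' = 1048.3 kN/m; ΣW sinα = 429.0 kN/m
Resisting = 97.3 + 1048.3·tan25.8° = 97.3 + 506.7 = 604.1 kN/m
FS = 604.1 / 429.0 = 1.408

FS = 1.41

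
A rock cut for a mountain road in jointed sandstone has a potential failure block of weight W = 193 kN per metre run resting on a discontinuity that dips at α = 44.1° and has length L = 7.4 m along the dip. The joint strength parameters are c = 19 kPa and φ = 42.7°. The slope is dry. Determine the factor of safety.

Resolving the block weight along and normal to the plane and applying the Mohr–Coulomb strength on the joint:
N' = W cosα = 193·cos44.1° = 138.6 kN/m
Driving force T = W sinα = 193·sin44.1° = 134.3 kN/m
Resisting force R = c·L + N'·tanφ = 19·7.4 + 138.6·tan42.7° = 140.6 + 127.9 = 268.5 kN/m
FS = R / T = 268.5 / 134.3 = 1.999

FS = 2.00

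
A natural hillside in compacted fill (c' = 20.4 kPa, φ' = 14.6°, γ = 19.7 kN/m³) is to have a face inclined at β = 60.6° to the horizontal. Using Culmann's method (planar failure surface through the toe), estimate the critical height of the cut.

H_c = 11.44 m

Culmann's analysis gives the critical failure plane at α_cr = (β + φ')/2 = (60.6 + 14.6)/2 = 37.6°, and the critical height
H_c = (4c'/γ) · sinβ cosφ' / [1 − cos(β − φ')]
    = (4·20.4/19.7) · sin60.6°·cos14.6° / [1 − cos(46.0°)]
    = 4.142 · 0.8712·0.9677 / [1 − 0.6947]
    = 4.142 · 0.8431 / 0.3053
    = 11.44 m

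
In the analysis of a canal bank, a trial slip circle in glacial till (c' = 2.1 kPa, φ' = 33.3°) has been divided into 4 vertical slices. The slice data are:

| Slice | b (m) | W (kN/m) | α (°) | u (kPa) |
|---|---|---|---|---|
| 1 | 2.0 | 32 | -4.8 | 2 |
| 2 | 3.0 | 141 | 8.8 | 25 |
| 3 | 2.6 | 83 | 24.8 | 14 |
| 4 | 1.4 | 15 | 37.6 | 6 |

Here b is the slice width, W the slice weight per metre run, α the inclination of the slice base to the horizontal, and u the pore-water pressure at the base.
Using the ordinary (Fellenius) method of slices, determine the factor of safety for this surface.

Ordinary method of slices: FS = Σ[c'·Δl_i + (W_i cosα_i − u_i·Δl_i)·tanφ'] / Σ W_i sinα_i, with Δl_i = b_i / cosα_i.
Slice 1: Δl = 2.0/cos(-4.8°) = 2.007 m; N'_1 = 32·cos(-4.8°) − 2·2.007 = 27.9; c'Δl = 4.21; W sinα = -2.7
Slice 2: Δl = 3.0/cos8.8° = 3.036 m; N'_2 = 141·cos8.8° − 25·3.036 = 63.4; c'Δl = 6.38; W sinα = 21.6
Slice 3: Δl = 2.6/cos24.8° = 2.864 m; N'_3 = 83·cos24.8° − 14·2.864 = 35.2; c'Δl = 6.01; W sinα = 34.8
Slice 4: Δl = 1.4/cos37.6° = 1.767 m; N'_4 = 15·cos37.6° − 6·1.767 = 1.3; c'Δl = 3.71; W sinα = 9.2
Σc'Δl = 20.3 kN/m; ΣN' = 127.9 kN/m; ΣW sinα = 62.9 kN/m
Resisting = 20.3 + 127.9·tan33.3° = 20.3 + 84.0 = 104.3 kN/m
FS = 104.3 / 62.9 = 1.659

FS = 1.66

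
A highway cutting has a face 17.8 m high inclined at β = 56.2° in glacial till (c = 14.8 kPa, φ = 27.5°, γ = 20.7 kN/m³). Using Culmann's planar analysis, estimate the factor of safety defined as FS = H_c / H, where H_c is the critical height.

H_c = (4c/γ) · sinβ cosφ / [1 − cos(β − φ)]
    = (4·14.8/20.7) · sin56.2°·cos27.5° / [1 − cos28.7°]
    = 2.860 · 0.7371 / 0.1229 = 17.16 m
FS = H_c / H = 17.16 / 17.8 = 0.964

FS = 0.96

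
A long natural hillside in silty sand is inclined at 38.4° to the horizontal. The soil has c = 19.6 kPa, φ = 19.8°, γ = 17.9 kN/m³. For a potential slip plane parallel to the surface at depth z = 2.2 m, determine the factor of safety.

For an infinite slope with a slip plane parallel to the surface (no pore pressure): FS = [c + γz cos²β tanφ] / [γz sinβ cosβ].
γz = 17.9·2.2 = 39.38 kN/m²
Numerator = 19.6 + 39.38·cos²38.4°·tan19.8° = 19.6 + 39.38·0.6142·0.3600 = 28.308 kPa
Denominator = 39.38·sin38.4°·cos38.4° = 39.38·0.6211·0.7837 = 19.170 kPa
FS = 28.308 / 19.170 = 1.477

FS = 1.48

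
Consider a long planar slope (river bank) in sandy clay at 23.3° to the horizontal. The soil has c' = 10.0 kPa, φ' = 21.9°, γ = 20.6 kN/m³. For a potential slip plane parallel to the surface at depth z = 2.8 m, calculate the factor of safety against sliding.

For an infinite slope with a slip plane parallel to the surface (no pore pressure): FS = [c' + γz cos²β tanφ'] / [γz sinβ cosβ].
γz = 20.6·2.8 = 57.68 kN/m²
Numerator = 10.0 + 57.68·cos²23.3°·tan21.9° = 10.0 + 57.68·0.8435·0.4020 = 29.559 kPa
Denominator = 57.68·sin23.3°·cos23.3° = 57.68·0.3955·0.9184 = 20.954 kPa
FS = 29.559 / 20.954 = 1.411

FS = 1.41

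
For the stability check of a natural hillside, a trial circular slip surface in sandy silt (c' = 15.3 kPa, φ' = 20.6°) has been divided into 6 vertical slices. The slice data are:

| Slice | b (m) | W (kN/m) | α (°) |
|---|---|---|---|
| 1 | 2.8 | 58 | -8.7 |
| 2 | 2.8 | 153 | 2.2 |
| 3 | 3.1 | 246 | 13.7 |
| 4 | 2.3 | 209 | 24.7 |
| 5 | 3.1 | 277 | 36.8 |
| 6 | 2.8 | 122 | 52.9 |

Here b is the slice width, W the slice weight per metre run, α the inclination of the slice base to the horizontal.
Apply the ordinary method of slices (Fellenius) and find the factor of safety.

FS = 1.61

Ordinary method of slices: FS = Σ[c'·Δl_i + (W_i cosα_i)·tanφ'] / Σ W_i sinα_i, with Δl_i = b_i / cosα_i.
Slice 1: Δl = 2.8/cos(-8.7°) = 2.833 m; N'_1 = 58·cos(-8.7°) = 57.3; c'Δl = 43.34; W sinα = -8.8
Slice 2: Δl = 2.8/cos2.2° = 2.802 m; N'_2 = 153·cos2.2° = 152.9; c'Δl = 42.87; W sinα = 5.9
Slice 3: Δl = 3.1/cos13.7° = 3.191 m; N'_3 = 246·cos13.7° = 239.0; c'Δl = 48.82; W sinα = 58.3
Slice 4: Δl = 2.3/cos24.7° = 2.532 m; N'_4 = 209·cos24.7° = 189.9; c'Δl = 38.73; W sinα = 87.3
Slice 5: Δl = 3.1/cos36.8° = 3.871 m; N'_5 = 277·cos36.8° = 221.8; c'Δl = 59.23; W sinα = 165.9
Slice 6: Δl = 2.8/cos52.9° = 4.642 m; N'_6 = 122·cos52.9° = 73.6; c'Δl = 71.02; W sinα = 97.3
Σc'Δl = 304.0 kN/m; ΣN' = 934.5 kN/m; ΣW sinα = 405.9 kN/m
Resisting = 304.0 + 934.5·tan20.6° = 304.0 + 351.3 = 655.3 kN/m
FS = 655.3 / 405.9 = 1.614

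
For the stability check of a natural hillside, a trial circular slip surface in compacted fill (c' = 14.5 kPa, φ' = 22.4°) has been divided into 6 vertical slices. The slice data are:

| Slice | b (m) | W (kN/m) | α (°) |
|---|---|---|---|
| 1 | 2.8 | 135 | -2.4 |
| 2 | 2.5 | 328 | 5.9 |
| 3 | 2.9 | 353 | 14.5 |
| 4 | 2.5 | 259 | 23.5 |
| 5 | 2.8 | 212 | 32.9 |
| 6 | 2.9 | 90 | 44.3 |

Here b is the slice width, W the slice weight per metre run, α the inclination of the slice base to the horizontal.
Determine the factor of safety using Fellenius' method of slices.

Ordinary method of slices: FS = Σ[c'·Δl_i + (W_i cosα_i)·tanφ'] / Σ W_i sinα_i, with Δl_i = b_i / cosα_i.
Slice 1: Δl = 2.8/cos(-2.4°) = 2.802 m; N'_1 = 135·cos(-2.4°) = 134.9; c'Δl = 40.64; W sinα = -5.7
Slice 2: Δl = 2.5/cos5.9° = 2.513 m; N'_2 = 328·cos5.9° = 326.3; c'Δl = 36.44; W sinα = 33.7
Slice 3: Δl = 2.9/cos14.5° = 2.995 m; N'_3 = 353·cos14.5° = 341.8; c'Δl = 43.43; W sinα = 88.4
Slice 4: Δl = 2.5/cos23.5° = 2.726 m; N'_4 = 259·cos23.5° = 237.5; c'Δl = 39.53; W sinα = 103.3
Slice 5: Δl = 2.8/cos32.9° = 3.335 m; N'_5 = 212·cos32.9° = 178.0; c'Δl = 48.36; W sinα = 115.2
Slice 6: Δl = 2.9/cos44.3° = 4.052 m; N'_6 = 90·cos44.3° = 64.4; c'Δl = 58.75; W sinα = 62.9
Σc'Δl = 267.2 kN/m; ΣN' = 1282.8 kN/m; ΣW sinα = 397.7 kN/m
Resisting = 267.2 + 1282.8·tan22.4° = 267.2 + 528.7 = 795.9 kN/m
FS = 795.9 / 397.7 = 2.001

FS = 2.00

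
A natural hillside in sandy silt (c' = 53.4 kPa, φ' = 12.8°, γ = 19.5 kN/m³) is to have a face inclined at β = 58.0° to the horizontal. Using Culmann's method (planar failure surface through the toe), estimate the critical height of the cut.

H_c = 30.67 m

Culmann's analysis gives the critical failure plane at α_cr = (β + φ')/2 = (58.0 + 12.8)/2 = 35.4°, and the critical height
H_c = (4c'/γ) · sinβ cosφ' / [1 − cos(β − φ')]
    = (4·53.4/19.5) · sin58.0°·cos12.8° / [1 − cos(45.2°)]
    = 10.954 · 0.8480·0.9751 / [1 − 0.7046]
    = 10.954 · 0.8270 / 0.2954
    = 30.67 m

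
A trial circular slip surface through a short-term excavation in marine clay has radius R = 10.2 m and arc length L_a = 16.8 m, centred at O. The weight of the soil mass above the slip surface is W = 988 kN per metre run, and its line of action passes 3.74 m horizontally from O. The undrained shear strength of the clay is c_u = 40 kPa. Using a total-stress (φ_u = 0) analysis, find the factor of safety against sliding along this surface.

FS = 1.85

Taking moments about the centre O, the resisting moment is provided by the undrained shear strength acting along the arc:
M_R = c_u·L_a·R = 40·16.80·10.2 = 6854.4 kN·m/m
M_D = W·d = 988·3.74 = 3695.1 kN·m/m
FS = M_R / M_D = 6854.4 / 3695.1 = 1.855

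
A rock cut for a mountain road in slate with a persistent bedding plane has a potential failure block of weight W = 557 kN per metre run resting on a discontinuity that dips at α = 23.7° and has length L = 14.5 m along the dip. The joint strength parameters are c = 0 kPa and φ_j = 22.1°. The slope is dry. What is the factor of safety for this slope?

FS = 0.93

Resolving the block weight along and normal to the plane and applying the Mohr–Coulomb strength on the joint:
N' = W cosα = 557·cos23.7° = 510.0 kN/m
Driving force T = W sinα = 557·sin23.7° = 223.9 kN/m
Resisting force R = c·L + N'·tanφ_j = 0·14.5 + 510.0·tan22.1° = 0.0 + 207.1 = 207.1 kN/m
FS = R / T = 207.1 / 223.9 = 0.925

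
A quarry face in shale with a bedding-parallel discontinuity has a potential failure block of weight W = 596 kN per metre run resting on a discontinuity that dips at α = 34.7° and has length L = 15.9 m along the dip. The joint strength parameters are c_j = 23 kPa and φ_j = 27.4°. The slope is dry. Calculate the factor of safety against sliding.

Resolving the block weight along and normal to the plane and applying the Mohr–Coulomb strength on the joint:
N' = W cosα = 596·cos34.7° = 490.0 kN/m
Driving force T = W sinα = 596·sin34.7° = 339.3 kN/m
Resisting force R = c_j·L + N'·tanφ_j = 23·15.9 + 490.0·tan27.4° = 365.7 + 254.0 = 619.7 kN/m
FS = R / T = 619.7 / 339.3 = 1.826

FS = 1.83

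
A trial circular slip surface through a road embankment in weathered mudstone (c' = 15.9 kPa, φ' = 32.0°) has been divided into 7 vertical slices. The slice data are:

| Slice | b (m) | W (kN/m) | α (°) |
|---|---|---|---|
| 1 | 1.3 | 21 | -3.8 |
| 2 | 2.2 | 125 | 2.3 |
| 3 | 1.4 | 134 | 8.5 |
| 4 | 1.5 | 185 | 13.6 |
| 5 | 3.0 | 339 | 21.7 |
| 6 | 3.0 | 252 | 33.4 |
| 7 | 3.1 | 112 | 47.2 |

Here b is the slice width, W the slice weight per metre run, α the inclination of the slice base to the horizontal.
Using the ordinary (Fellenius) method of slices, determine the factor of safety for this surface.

Ordinary method of slices: FS = Σ[c'·Δl_i + (W_i cosα_i)·tanφ'] / Σ W_i sinα_i, with Δl_i = b_i / cosα_i.
Slice 1: Δl = 1.3/cos(-3.8°) = 1.303 m; N'_1 = 21·cos(-3.8°) = 21.0; c'Δl = 20.72; W sinα = -1.4
Slice 2: Δl = 2.2/cos2.3° = 2.202 m; N'_2 = 125·cos2.3° = 124.9; c'Δl = 35.01; W sinα = 5.0
Slice 3: Δl = 1.4/cos8.5° = 1.416 m; N'_3 = 134·cos8.5° = 132.5; c'Δl = 22.51; W sinα = 19.8
Slice 4: Δl = 1.5/cos13.6° = 1.543 m; N'_4 = 185·cos13.6° = 179.8; c'Δl = 24.54; W sinα = 43.5
Slice 5: Δl = 3.0/cos21.7° = 3.229 m; N'_5 = 339·cos21.7° = 315.0; c'Δl = 51.34; W sinα = 125.3
Slice 6: Δl = 3.0/cos33.4° = 3.593 m; N'_6 = 252·cos33.4° = 210.4; c'Δl = 57.14; W sinα = 138.7
Slice 7: Δl = 3.1/cos47.2° = 4.563 m; N'_7 = 112·cos47.2° = 76.1; c'Δl = 72.54; W sinα = 82.2
Σc'Δl = 283.8 kN/m; ΣN' = 1059.6 kN/m; ΣW sinα = 413.2 kN/m
Resisting = 283.8 + 1059.6·tan32.0° = 283.8 + 662.1 = 945.9 kN/m
FS = 945.9 / 413.2 = 2.289

FS = 2.29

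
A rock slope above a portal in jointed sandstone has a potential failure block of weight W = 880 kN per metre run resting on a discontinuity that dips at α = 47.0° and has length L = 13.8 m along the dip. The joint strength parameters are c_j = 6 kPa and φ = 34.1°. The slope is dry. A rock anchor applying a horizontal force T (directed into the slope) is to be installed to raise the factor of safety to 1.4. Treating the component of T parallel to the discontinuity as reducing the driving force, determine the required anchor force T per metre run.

T = 284 kN/m

Resolving forces along and normal to the sliding plane, with the horizontal anchor force T adding T·sinα to the effective normal force and T·cosα acting up the plane against the driving force:
FS = [c_jL + (W cosα + T sinα) tanφ] / [W sinα − T cosα]
Without the anchor: N' = 600.2 kN/m, driving T_d = 643.6 kN/m, resisting R = 6·13.8 + 600.2·tan34.1° = 489.1 kN/m, FS = 0.76.
Setting FS = 1.4 and solving for T:
1.4·(643.6 − T cos47.0°) = 489.1 + T sin47.0°·tan34.1°
T·(sin47.0°·tan34.1° + 1.4·cos47.0°) = 1.4·643.6 − 489.1
T·(0.7314·0.6771 + 1.4·0.6820) = 901.0 − 489.1 = 411.9
T·1.4500 = 411.9
T = 284.1 kN/m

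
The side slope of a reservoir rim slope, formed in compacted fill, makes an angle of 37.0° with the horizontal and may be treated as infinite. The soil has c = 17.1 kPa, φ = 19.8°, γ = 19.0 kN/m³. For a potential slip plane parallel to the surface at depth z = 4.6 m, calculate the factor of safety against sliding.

For an infinite slope with a slip plane parallel to the surface (no pore pressure): FS = [c + γz cos²β tanφ] / [γz sinβ cosβ].
γz = 19.0·4.6 = 87.40 kN/m²
Numerator = 17.1 + 87.40·cos²37.0°·tan19.8° = 17.1 + 87.40·0.6378·0.3600 = 37.170 kPa
Denominator = 87.40·sin37.0°·cos37.0° = 87.40·0.6018·0.7986 = 42.007 kPa
FS = 37.170 / 42.007 = 0.885

FS = 0.88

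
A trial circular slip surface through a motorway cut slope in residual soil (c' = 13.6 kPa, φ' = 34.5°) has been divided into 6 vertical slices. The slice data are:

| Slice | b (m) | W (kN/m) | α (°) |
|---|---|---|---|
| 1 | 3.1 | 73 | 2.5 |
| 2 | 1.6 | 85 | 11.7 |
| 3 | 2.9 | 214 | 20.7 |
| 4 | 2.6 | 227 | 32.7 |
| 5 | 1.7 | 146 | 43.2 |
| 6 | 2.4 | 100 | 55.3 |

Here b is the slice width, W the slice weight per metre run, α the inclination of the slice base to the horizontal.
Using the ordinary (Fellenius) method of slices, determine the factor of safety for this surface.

Ordinary method of slices: FS = Σ[c'·Δl_i + (W_i cosα_i)·tanφ'] / Σ W_i sinα_i, with Δl_i = b_i / cosα_i.
Slice 1: Δl = 3.1/cos2.5° = 3.103 m; N'_1 = 73·cos2.5° = 72.9; c'Δl = 42.20; W sinα = 3.2
Slice 2: Δl = 1.6/cos11.7° = 1.634 m; N'_2 = 85·cos11.7° = 83.2; c'Δl = 22.22; W sinα = 17.2
Slice 3: Δl = 2.9/cos20.7° = 3.100 m; N'_3 = 214·cos20.7° = 200.2; c'Δl = 42.16; W sinα = 75.6
Slice 4: Δl = 2.6/cos32.7° = 3.090 m; N'_4 = 227·cos32.7° = 191.0; c'Δl = 42.02; W sinα = 122.6
Slice 5: Δl = 1.7/cos43.2° = 2.332 m; N'_5 = 146·cos43.2° = 106.4; c'Δl = 31.72; W sinα = 99.9
Slice 6: Δl = 2.4/cos55.3° = 4.216 m; N'_6 = 100·cos55.3° = 56.9; c'Δl = 57.34; W sinα = 82.2
Σc'Δl = 237.7 kN/m; ΣN' = 710.7 kN/m; ΣW sinα = 400.9 kN/m
Resisting = 237.7 + 710.7·tan34.5° = 237.7 + 488.5 = 726.1 kN/m
FS = 726.1 / 400.9 = 1.811

FS = 1.81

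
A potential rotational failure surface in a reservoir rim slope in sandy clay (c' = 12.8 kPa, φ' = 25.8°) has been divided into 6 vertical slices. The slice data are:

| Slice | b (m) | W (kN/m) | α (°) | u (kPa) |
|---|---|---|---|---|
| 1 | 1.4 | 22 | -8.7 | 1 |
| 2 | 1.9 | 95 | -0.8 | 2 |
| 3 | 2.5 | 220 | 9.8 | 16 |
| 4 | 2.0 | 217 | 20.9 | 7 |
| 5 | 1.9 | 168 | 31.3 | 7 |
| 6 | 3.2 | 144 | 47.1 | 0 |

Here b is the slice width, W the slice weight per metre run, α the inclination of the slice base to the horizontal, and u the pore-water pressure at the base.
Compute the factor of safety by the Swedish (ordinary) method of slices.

Ordinary method of slices: FS = Σ[c'·Δl_i + (W_i cosα_i − u_i·Δl_i)·tanφ'] / Σ W_i sinα_i, with Δl_i = b_i / cosα_i.
Slice 1: Δl = 1.4/cos(-8.7°) = 1.416 m; N'_1 = 22·cos(-8.7°) − 1·1.416 = 20.3; c'Δl = 18.13; W sinα = -3.3
Slice 2: Δl = 1.9/cos(-0.8°) = 1.900 m; N'_2 = 95·cos(-0.8°) − 2·1.900 = 91.2; c'Δl = 24.32; W sinα = -1.3
Slice 3: Δl = 2.5/cos9.8° = 2.537 m; N'_3 = 220·cos9.8° − 16·2.537 = 176.2; c'Δl = 32.47; W sinα = 37.4
Slice 4: Δl = 2.0/cos20.9° = 2.141 m; N'_4 = 217·cos20.9° − 7·2.141 = 187.7; c'Δl = 27.40; W sinα = 77.4
Slice 5: Δl = 1.9/cos31.3° = 2.224 m; N'_5 = 168·cos31.3° − 7·2.224 = 128.0; c'Δl = 28.46; W sinα = 87.3
Slice 6: Δl = 3.2/cos47.1° = 4.701 m; N'_6 = 144·cos47.1° − 0·4.701 = 98.0; c'Δl = 60.17; W sinα = 105.5
Σc'Δl = 191.0 kN/m; ΣN' = 701.5 kN/m; ΣW sinα = 303.0 kN/m
Resisting = 191.0 + 701.5·tan25.8° = 191.0 + 339.1 = 530.1 kN/m
FS = 530.1 / 303.0 = 1.750

FS = 1.75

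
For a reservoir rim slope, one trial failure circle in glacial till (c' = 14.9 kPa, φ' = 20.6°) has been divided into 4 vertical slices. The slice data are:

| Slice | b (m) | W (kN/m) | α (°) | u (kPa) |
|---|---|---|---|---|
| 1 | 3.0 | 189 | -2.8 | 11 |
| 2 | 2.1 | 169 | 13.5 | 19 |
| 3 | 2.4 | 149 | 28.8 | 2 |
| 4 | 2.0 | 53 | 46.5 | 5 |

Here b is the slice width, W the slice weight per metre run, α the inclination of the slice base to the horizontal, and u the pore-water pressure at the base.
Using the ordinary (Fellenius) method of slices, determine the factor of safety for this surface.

Ordinary method of slices: FS = Σ[c'·Δl_i + (W_i cosα_i − u_i·Δl_i)·tanφ'] / Σ W_i sinα_i, with Δl_i = b_i / cosα_i.
Slice 1: Δl = 3.0/cos(-2.8°) = 3.004 m; N'_1 = 189·cos(-2.8°) − 11·3.004 = 155.7; c'Δl = 44.75; W sinα = -9.2
Slice 2: Δl = 2.1/cos13.5° = 2.160 m; N'_2 = 169·cos13.5° − 19·2.160 = 123.3; c'Δl = 32.18; W sinα = 39.5
Slice 3: Δl = 2.4/cos28.8° = 2.739 m; N'_3 = 149·cos28.8° − 2·2.739 = 125.1; c'Δl = 40.81; W sinα = 71.8
Slice 4: Δl = 2.0/cos46.5° = 2.905 m; N'_4 = 53·cos46.5° − 5·2.905 = 22.0; c'Δl = 43.29; W sinα = 38.4
Σc'Δl = 161.0 kN/m; ΣN' = 426.1 kN/m; ΣW sinα = 140.4 kN/m
Resisting = 161.0 + 426.1·tan20.6° = 161.0 + 160.2 = 321.2 kN/m
FS = 321.2 / 140.4 = 2.287

FS = 2.29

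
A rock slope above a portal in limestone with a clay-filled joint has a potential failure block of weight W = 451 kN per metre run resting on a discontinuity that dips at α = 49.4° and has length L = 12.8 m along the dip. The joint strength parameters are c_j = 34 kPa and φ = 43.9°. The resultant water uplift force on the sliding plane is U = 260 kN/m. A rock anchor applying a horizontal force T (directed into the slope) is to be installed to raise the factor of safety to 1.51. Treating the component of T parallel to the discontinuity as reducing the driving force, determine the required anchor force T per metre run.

Resolving forces along and normal to the sliding plane, with the horizontal anchor force T adding T·sinα to the effective normal force and T·cosα acting up the plane against the driving force:
FS = [c_jL + (W cosα − U + T sinα) tanφ] / [W sinα − T cosα]
Without the anchor: N' = 33.5 kN/m, driving T_d = 342.4 kN/m, resisting R = 34·12.8 + 33.5·tan43.9° = 467.4 kN/m, FS = 1.37.
Setting FS = 1.51 and solving for T:
1.51·(342.4 − T cos49.4°) = 467.4 + T sin49.4°·tan43.9°
T·(sin49.4°·tan43.9° + 1.51·cos49.4°) = 1.51·342.4 − 467.4
T·(0.7593·0.9623 + 1.51·0.6508) = 517.1 − 467.4 = 49.6
T·1.7133 = 49.6
T = 29.0 kN/m

T = 29 kN/m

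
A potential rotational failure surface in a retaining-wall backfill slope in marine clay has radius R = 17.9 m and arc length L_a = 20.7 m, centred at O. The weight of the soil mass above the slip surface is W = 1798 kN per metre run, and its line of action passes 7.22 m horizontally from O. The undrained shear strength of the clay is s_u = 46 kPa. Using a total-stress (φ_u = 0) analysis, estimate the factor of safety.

FS = 1.31

Taking moments about the centre O, the resisting moment is provided by the undrained shear strength acting along the arc:
M_R = s_u·L_a·R = 46·20.70·17.9 = 17044.4 kN·m/m
M_D = W·d = 1798·7.22 = 12981.6 kN·m/m
FS = M_R / M_D = 17044.4 / 12981.6 = 1.313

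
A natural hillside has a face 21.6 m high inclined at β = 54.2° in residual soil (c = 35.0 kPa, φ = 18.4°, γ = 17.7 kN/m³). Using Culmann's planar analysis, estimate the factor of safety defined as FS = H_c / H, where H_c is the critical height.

FS = 1.49

H_c = (4c/γ) · sinβ cosφ / [1 − cos(β − φ)]
    = (4·35.0/17.7) · sin54.2°·cos18.4° / [1 − cos35.8°]
    = 7.910 · 0.7696 / 0.1889 = 32.22 m
FS = H_c / H = 32.22 / 21.6 = 1.492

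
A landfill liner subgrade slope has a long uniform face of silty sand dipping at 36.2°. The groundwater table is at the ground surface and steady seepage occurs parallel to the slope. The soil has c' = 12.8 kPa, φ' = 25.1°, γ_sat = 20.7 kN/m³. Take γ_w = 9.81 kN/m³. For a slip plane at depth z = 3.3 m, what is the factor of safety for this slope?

FS = 0.73

With seepage parallel to the slope and the water table at the surface, the effective normal stress on the slip plane uses the buoyant unit weight γ' = γ_sat − γ_w while the driving shear stress uses γ_sat:
FS = [c' + γ' z cos²β tanφ'] / [γ_sat z sinβ cosβ]
γ' = 20.7 − 9.81 = 10.89 kN/m³
Numerator = 12.8 + 10.89·3.3·cos²36.2°·tan25.1° = 12.8 + 10.89·3.3·0.6512·0.4684 = 23.762 kPa
Denominator = 20.7·3.3·sin36.2°·cos36.2° = 20.7·3.3·0.5906·0.8070 = 32.556 kPa
FS = 23.762 / 32.556 = 0.730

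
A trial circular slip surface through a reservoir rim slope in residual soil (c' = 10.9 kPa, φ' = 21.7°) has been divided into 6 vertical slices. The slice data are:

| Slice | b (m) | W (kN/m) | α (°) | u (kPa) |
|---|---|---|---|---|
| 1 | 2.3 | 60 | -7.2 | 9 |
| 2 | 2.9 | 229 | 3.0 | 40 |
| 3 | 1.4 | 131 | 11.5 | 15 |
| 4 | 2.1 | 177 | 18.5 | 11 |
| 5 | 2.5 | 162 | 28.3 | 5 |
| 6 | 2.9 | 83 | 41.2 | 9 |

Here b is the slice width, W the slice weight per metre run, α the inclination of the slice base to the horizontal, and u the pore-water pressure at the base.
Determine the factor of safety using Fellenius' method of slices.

FS = 1.79

Ordinary method of slices: FS = Σ[c'·Δl_i + (W_i cosα_i − u_i·Δl_i)·tanφ'] / Σ W_i sinα_i, with Δl_i = b_i / cosα_i.
Slice 1: Δl = 2.3/cos(-7.2°) = 2.318 m; N'_1 = 60·cos(-7.2°) − 9·2.318 = 38.7; c'Δl = 25.27; W sinα = -7.5
Slice 2: Δl = 2.9/cos3.0° = 2.904 m; N'_2 = 229·cos3.0° − 40·2.904 = 112.5; c'Δl = 31.65; W sinα = 12.0
Slice 3: Δl = 1.4/cos11.5° = 1.429 m; N'_3 = 131·cos11.5° − 15·1.429 = 106.9; c'Δl = 15.57; W sinα = 26.1
Slice 4: Δl = 2.1/cos18.5° = 2.214 m; N'_4 = 177·cos18.5° − 11·2.214 = 143.5; c'Δl = 24.14; W sinα = 56.2
Slice 5: Δl = 2.5/cos28.3° = 2.839 m; N'_5 = 162·cos28.3° − 5·2.839 = 128.4; c'Δl = 30.95; W sinα = 76.8
Slice 6: Δl = 2.9/cos41.2° = 3.854 m; N'_6 = 83·cos41.2° − 9·3.854 = 27.8; c'Δl = 42.01; W sinα = 54.7
Σc'Δl = 169.6 kN/m; ΣN' = 557.8 kN/m; ΣW sinα = 218.2 kN/m
Resisting = 169.6 + 557.8·tan21.7° = 169.6 + 222.0 = 391.6 kN/m
FS = 391.6 / 218.2 = 1.794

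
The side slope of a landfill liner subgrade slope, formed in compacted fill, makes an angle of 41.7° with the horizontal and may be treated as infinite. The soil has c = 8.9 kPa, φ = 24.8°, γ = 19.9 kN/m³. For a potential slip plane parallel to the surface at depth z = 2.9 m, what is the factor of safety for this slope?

For an infinite slope with a slip plane parallel to the surface (no pore pressure): FS = [c + γz cos²β tanφ] / [γz sinβ cosβ].
γz = 19.9·2.9 = 57.71 kN/m²
Numerator = 8.9 + 57.71·cos²41.7°·tan24.8° = 8.9 + 57.71·0.5575·0.4621 = 23.765 kPa
Denominator = 57.71·sin41.7°·cos41.7° = 57.71·0.6652·0.7466 = 28.664 kPa
FS = 23.765 / 28.664 = 0.829

FS = 0.83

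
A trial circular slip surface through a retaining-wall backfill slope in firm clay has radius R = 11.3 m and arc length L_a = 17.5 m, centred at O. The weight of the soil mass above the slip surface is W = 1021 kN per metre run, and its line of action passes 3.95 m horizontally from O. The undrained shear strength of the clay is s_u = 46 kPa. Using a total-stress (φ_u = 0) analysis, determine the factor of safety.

FS = 2.26

Taking moments about the centre O, the resisting moment is provided by the undrained shear strength acting along the arc:
M_R = s_u·L_a·R = 46·17.50·11.3 = 9096.5 kN·m/m
M_D = W·d = 1021·3.95 = 4033.0 kN·m/m
FS = M_R / M_D = 9096.5 / 4033.0 = 2.256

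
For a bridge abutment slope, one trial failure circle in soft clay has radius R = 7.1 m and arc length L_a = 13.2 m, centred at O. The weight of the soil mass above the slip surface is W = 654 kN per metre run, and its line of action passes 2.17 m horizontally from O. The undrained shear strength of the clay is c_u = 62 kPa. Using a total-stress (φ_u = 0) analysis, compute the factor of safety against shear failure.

Taking moments about the centre O, the resisting moment is provided by the undrained shear strength acting along the arc:
M_R = c_u·L_a·R = 62·13.20·7.1 = 5810.6 kN·m/m
M_D = W·d = 654·2.17 = 1419.2 kN·m/m
FS = M_R / M_D = 5810.6 / 1419.2 = 4.094

FS = 4.09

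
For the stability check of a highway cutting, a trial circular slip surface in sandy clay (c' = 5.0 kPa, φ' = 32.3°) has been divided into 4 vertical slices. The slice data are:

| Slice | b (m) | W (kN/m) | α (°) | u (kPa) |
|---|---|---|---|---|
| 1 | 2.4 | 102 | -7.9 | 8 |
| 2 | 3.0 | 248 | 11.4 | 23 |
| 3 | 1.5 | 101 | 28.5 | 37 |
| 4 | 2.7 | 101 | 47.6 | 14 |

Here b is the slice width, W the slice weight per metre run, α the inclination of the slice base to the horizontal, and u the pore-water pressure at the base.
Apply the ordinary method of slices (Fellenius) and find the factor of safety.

Ordinary method of slices: FS = Σ[c'·Δl_i + (W_i cosα_i − u_i·Δl_i)·tanφ'] / Σ W_i sinα_i, with Δl_i = b_i / cosα_i.
Slice 1: Δl = 2.4/cos(-7.9°) = 2.423 m; N'_1 = 102·cos(-7.9°) − 8·2.423 = 81.6; c'Δl = 12.11; W sinα = -14.0
Slice 2: Δl = 3.0/cos11.4° = 3.060 m; N'_2 = 248·cos11.4° − 23·3.060 = 172.7; c'Δl = 15.30; W sinα = 49.0
Slice 3: Δl = 1.5/cos28.5° = 1.707 m; N'_3 = 101·cos28.5° − 37·1.707 = 25.6; c'Δl = 8.53; W sinα = 48.2
Slice 4: Δl = 2.7/cos47.6° = 4.004 m; N'_4 = 101·cos47.6° − 14·4.004 = 12.0; c'Δl = 20.02; W sinα = 74.6
Σc'Δl = 56.0 kN/m; ΣN' = 292.0 kN/m; ΣW sinα = 157.8 kN/m
Resisting = 56.0 + 292.0·tan32.3° = 56.0 + 184.6 = 240.6 kN/m
FS = 240.6 / 157.8 = 1.525

FS = 1.52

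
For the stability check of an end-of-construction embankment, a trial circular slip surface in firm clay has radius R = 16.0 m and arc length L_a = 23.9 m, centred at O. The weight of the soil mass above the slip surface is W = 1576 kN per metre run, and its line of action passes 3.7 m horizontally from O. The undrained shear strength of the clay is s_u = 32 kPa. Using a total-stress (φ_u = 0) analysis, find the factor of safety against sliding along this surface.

FS = 2.10

Taking moments about the centre O, the resisting moment is provided by the undrained shear strength acting along the arc:
M_R = s_u·L_a·R = 32·23.90·16.0 = 12236.8 kN·m/m
M_D = W·d = 1576·3.7 = 5831.2 kN·m/m
FS = M_R / M_D = 12236.8 / 5831.2 = 2.099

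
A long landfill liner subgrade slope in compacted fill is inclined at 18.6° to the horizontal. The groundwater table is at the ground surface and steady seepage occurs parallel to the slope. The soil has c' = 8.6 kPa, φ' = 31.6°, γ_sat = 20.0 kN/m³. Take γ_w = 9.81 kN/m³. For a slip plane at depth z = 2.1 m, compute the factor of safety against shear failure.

FS = 1.61

With seepage parallel to the slope and the water table at the surface, the effective normal stress on the slip plane uses the buoyant unit weight γ' = γ_sat − γ_w while the driving shear stress uses γ_sat:
FS = [c' + γ' z cos²β tanφ'] / [γ_sat z sinβ cosβ]
γ' = 20.0 − 9.81 = 10.19 kN/m³
Numerator = 8.6 + 10.19·2.1·cos²18.6°·tan31.6° = 8.6 + 10.19·2.1·0.8983·0.6152 = 20.425 kPa
Denominator = 20.0·2.1·sin18.6°·cos18.6° = 20.0·2.1·0.3190·0.9478 = 12.697 kPa
FS = 20.425 / 12.697 = 1.609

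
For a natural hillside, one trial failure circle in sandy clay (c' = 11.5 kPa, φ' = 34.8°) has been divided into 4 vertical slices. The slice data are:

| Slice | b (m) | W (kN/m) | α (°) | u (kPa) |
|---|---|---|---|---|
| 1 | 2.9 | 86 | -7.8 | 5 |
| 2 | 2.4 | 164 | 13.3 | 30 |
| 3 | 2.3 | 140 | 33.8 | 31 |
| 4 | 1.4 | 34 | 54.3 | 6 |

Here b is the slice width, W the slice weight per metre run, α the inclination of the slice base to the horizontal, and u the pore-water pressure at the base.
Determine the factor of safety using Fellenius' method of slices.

Ordinary method of slices: FS = Σ[c'·Δl_i + (W_i cosα_i − u_i·Δl_i)·tanφ'] / Σ W_i sinα_i, with Δl_i = b_i / cosα_i.
Slice 1: Δl = 2.9/cos(-7.8°) = 2.927 m; N'_1 = 86·cos(-7.8°) − 5·2.927 = 70.6; c'Δl = 33.66; W sinα = -11.7
Slice 2: Δl = 2.4/cos13.3° = 2.466 m; N'_2 = 164·cos13.3° − 30·2.466 = 85.6; c'Δl = 28.36; W sinα = 37.7
Slice 3: Δl = 2.3/cos33.8° = 2.768 m; N'_3 = 140·cos33.8° − 31·2.768 = 30.5; c'Δl = 31.83; W sinα = 77.9
Slice 4: Δl = 1.4/cos54.3° = 2.399 m; N'_4 = 34·cos54.3° − 6·2.399 = 5.4; c'Δl = 27.59; W sinα = 27.6
Σc'Δl = 121.4 kN/m; ΣN' = 192.2 kN/m; ΣW sinα = 131.5 kN/m
Resisting = 121.4 + 192.2·tan34.8° = 121.4 + 133.6 = 255.0 kN/m
FS = 255.0 / 131.5 = 1.938

FS = 1.94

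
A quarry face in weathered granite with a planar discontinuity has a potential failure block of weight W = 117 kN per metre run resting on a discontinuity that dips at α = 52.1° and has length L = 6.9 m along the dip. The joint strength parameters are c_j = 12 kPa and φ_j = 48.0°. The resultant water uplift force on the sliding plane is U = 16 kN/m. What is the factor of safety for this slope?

Resolving the block weight along and normal to the plane and applying the Mohr–Coulomb strength on the joint:
N' = W cosα − U = 117·cos52.1° − 16 = 55.9 kN/m
Driving force T = W sinα = 117·sin52.1° = 92.3 kN/m
Resisting force R = c_j·L + N'·tanφ_j = 12·6.9 + 55.9·tan48.0° = 82.8 + 62.1 = 144.9 kN/m
FS = R / T = 144.9 / 92.3 = 1.569

FS = 1.57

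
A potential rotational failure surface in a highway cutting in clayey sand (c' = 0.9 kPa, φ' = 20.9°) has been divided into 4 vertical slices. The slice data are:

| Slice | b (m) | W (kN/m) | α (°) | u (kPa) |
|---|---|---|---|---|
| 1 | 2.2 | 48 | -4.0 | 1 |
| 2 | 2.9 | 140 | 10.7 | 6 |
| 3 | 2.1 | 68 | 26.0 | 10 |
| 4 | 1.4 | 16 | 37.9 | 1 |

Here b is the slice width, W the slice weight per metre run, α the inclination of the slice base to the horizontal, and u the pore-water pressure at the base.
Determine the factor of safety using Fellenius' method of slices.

Ordinary method of slices: FS = Σ[c'·Δl_i + (W_i cosα_i − u_i·Δl_i)·tanφ'] / Σ W_i sinα_i, with Δl_i = b_i / cosα_i.
Slice 1: Δl = 2.2/cos(-4.0°) = 2.205 m; N'_1 = 48·cos(-4.0°) − 1·2.205 = 45.7; c'Δl = 1.98; W sinα = -3.3
Slice 2: Δl = 2.9/cos10.7° = 2.951 m; N'_2 = 140·cos10.7° − 6·2.951 = 119.9; c'Δl = 2.66; W sinα = 26.0
Slice 3: Δl = 2.1/cos26.0° = 2.336 m; N'_3 = 68·cos26.0° − 10·2.336 = 37.8; c'Δl = 2.10; W sinα = 29.8
Slice 4: Δl = 1.4/cos37.9° = 1.774 m; N'_4 = 16·cos37.9° − 1·1.774 = 10.9; c'Δl = 1.60; W sinα = 9.8
Σc'Δl = 8.3 kN/m; ΣN' = 214.1 kN/m; ΣW sinα = 62.3 kN/m
Resisting = 8.3 + 214.1·tan20.9° = 8.3 + 81.8 = 90.1 kN/m
FS = 90.1 / 62.3 = 1.447

FS = 1.45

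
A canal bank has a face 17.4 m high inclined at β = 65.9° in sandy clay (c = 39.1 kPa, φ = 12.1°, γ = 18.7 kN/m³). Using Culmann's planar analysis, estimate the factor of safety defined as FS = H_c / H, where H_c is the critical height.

H_c = (4c/γ) · sinβ cosφ / [1 − cos(β − φ)]
    = (4·39.1/18.7) · sin65.9°·cos12.1° / [1 − cos53.8°]
    = 8.364 · 0.8926 / 0.4094 = 18.23 m
FS = H_c / H = 18.23 / 17.4 = 1.048

FS = 1.05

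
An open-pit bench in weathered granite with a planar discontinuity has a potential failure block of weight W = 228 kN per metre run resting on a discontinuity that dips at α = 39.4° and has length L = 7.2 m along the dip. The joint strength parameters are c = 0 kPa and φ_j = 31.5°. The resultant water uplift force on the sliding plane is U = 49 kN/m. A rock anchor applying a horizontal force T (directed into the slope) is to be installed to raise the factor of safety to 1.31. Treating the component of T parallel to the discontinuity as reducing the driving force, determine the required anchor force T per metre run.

Resolving forces along and normal to the sliding plane, with the horizontal anchor force T adding T·sinα to the effective normal force and T·cosα acting up the plane against the driving force:
FS = [cL + (W cosα − U + T sinα) tanφ_j] / [W sinα − T cosα]
Without the anchor: N' = 127.2 kN/m, driving T_d = 144.7 kN/m, resisting R = 0·7.2 + 127.2·tan31.5° = 77.9 kN/m, FS = 0.54.
Setting FS = 1.31 and solving for T:
1.31·(144.7 − T cos39.4°) = 77.9 + T sin39.4°·tan31.5°
T·(sin39.4°·tan31.5° + 1.31·cos39.4°) = 1.31·144.7 − 77.9
T·(0.6347·0.6128 + 1.31·0.7727) = 189.6 − 77.9 = 111.6
T·1.4012 = 111.6
T = 79.7 kN/m

T = 80 kN/m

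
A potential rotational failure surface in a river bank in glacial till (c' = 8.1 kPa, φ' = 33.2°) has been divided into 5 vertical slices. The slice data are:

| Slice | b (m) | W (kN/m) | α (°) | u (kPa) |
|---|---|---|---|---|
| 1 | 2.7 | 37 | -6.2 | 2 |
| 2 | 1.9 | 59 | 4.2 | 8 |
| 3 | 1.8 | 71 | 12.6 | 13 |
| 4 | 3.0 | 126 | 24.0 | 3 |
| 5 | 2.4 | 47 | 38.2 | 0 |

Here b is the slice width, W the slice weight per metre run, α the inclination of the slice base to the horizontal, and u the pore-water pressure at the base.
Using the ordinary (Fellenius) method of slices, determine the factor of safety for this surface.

FS = 2.87

Ordinary method of slices: FS = Σ[c'·Δl_i + (W_i cosα_i − u_i·Δl_i)·tanφ'] / Σ W_i sinα_i, with Δl_i = b_i / cosα_i.
Slice 1: Δl = 2.7/cos(-6.2°) = 2.716 m; N'_1 = 37·cos(-6.2°) − 2·2.716 = 31.4; c'Δl = 22.00; W sinα = -4.0
Slice 2: Δl = 1.9/cos4.2° = 1.905 m; N'_2 = 59·cos4.2° − 8·1.905 = 43.6; c'Δl = 15.43; W sinα = 4.3
Slice 3: Δl = 1.8/cos12.6° = 1.844 m; N'_3 = 71·cos12.6° − 13·1.844 = 45.3; c'Δl = 14.94; W sinα = 15.5
Slice 4: Δl = 3.0/cos24.0° = 3.284 m; N'_4 = 126·cos24.0° − 3·3.284 = 105.3; c'Δl = 26.60; W sinα = 51.2
Slice 5: Δl = 2.4/cos38.2° = 3.054 m; N'_5 = 47·cos38.2° − 0·3.054 = 36.9; c'Δl = 24.74; W sinα = 29.1
Σc'Δl = 103.7 kN/m; ΣN' = 262.5 kN/m; ΣW sinα = 96.1 kN/m
Resisting = 103.7 + 262.5·tan33.2° = 103.7 + 171.7 = 275.5 kN/m
FS = 275.5 / 96.1 = 2.866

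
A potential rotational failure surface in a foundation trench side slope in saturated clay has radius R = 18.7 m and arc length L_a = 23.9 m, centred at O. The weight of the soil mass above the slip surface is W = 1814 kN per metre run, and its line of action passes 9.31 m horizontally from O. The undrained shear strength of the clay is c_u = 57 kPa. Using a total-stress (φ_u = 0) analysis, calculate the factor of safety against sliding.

Taking moments about the centre O, the resisting moment is provided by the undrained shear strength acting along the arc:
M_R = c_u·L_a·R = 57·23.90·18.7 = 25475.0 kN·m/m
M_D = W·d = 1814·9.31 = 16888.3 kN·m/m
FS = M_R / M_D = 25475.0 / 16888.3 = 1.508

FS = 1.51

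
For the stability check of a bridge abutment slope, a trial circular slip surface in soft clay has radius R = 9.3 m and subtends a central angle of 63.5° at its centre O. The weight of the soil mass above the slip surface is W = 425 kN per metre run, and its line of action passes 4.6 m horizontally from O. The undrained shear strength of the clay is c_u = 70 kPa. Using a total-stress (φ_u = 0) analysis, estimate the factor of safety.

Taking moments about the centre O, the resisting moment is provided by the undrained shear strength acting along the arc:
Arc length L_a = R·θ = 9.3·(63.5°·π/180) = 9.3·1.1083 = 10.31 m
M_R = c_u·L_a·R = 70·10.31·9.3 = 6709.9 kN·m/m
M_D = W·d = 425·4.6 = 1955.0 kN·m/m
FS = M_R / M_D = 6709.9 / 1955.0 = 3.432

FS = 3.43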